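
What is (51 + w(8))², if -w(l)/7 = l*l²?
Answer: 12482089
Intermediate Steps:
w(l) = -7*l³ (w(l) = -7*l*l² = -7*l³)
(51 + w(8))² = (51 - 7*8³)² = (51 - 7*512)² = (51 - 3584)² = (-3533)² = 12482089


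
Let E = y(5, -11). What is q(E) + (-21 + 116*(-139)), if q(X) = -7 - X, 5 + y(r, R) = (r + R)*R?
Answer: -16213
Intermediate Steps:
y(r, R) = -5 + R*(R + r) (y(r, R) = -5 + (r + R)*R = -5 + (R + r)*R = -5 + R*(R + r))
E = 61 (E = -5 + (-11)² - 11*5 = -5 + 121 - 55 = 61)
q(E) + (-21 + 116*(-139)) = (-7 - 1*61) + (-21 + 116*(-139)) = (-7 - 61) + (-21 - 16124) = -68 - 16145 = -16213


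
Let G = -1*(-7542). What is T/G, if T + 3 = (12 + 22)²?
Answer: 1153/7542 ≈ 0.15288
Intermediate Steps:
G = 7542
T = 1153 (T = -3 + (12 + 22)² = -3 + 34² = -3 + 1156 = 1153)
T/G = 1153/7542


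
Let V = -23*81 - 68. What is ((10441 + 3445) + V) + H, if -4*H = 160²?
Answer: 5555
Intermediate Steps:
H = -6400 (H = -¼*160² = -¼*25600 = -6400)
V = -1931 (V = -1863 - 68 = -1931)
((10441 + 3445) + V) + H = ((10441 + 3445) - 1931) - 6400 = (13886 - 1931) - 6400 = 11955 - 6400 = 5555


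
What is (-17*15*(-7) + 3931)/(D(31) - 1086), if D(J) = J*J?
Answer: -5716/125 ≈ -45.728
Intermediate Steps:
D(J) = J²
(-17*15*(-7) + 3931)/(D(31) - 1086) = (-17*15*(-7) + 3931)/(31² - 1086) = (-255*(-7) + 3931)/(961 - 1086) = (1785 + 3931)/(-125) = 5716*(-1/125) = -5716/125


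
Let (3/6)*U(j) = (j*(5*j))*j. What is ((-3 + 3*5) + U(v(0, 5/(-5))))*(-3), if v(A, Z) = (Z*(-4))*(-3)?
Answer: 51804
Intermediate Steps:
v(A, Z) = 12*Z (v(A, Z) = -4*Z*(-3) = 12*Z)
U(j) = 10*j³ (U(j) = 2*((j*(5*j))*j) = 2*((5*j²)*j) = 2*(5*j³) = 10*j³)
((-3 + 3*5) + U(v(0, 5/(-5))))*(-3) = ((-3 + 3*5) + 10*(12*(5/(-5)))³)*(-3) = ((-3 + 15) + 10*(12*(5*(-⅕)))³)*(-3) = (12 + 10*(12*(-1))³)*(-3) = (12 + 10*(-12)³)*(-3) = (12 + 10*(-1728))*(-3) = (12 - 17280)*(-3) = -17268*(-3) = 51804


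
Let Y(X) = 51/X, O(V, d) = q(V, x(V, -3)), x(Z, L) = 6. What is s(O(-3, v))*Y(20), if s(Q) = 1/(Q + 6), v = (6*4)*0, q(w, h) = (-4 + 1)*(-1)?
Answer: 17/60 ≈ 0.28333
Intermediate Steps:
q(w, h) = 3 (q(w, h) = -3*(-1) = 3)
v = 0 (v = 24*0 = 0)
O(V, d) = 3
s(Q) = 1/(6 + Q)
s(O(-3, v))*Y(20) = (51/20)/(6 + 3) = (51*(1/20))/9 = (1/9)*(51/20) = 17/60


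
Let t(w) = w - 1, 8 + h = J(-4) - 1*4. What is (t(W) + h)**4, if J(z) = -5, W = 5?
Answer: 28561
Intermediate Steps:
h = -17 (h = -8 + (-5 - 1*4) = -8 + (-5 - 4) = -8 - 9 = -17)
t(w) = -1 + w
(t(W) + h)**4 = ((-1 + 5) - 17)**4 = (4 - 17)**4 = (-13)**4 = 28561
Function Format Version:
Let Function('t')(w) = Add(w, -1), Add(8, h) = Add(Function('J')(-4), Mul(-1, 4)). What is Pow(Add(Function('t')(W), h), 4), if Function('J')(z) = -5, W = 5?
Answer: 28561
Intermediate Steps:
h = -17 (h = Add(-8, Add(-5, Mul(-1, 4))) = Add(-8, Add(-5, -4)) = Add(-8, -9) = -17)
Function('t')(w) = Add(-1, w)
Pow(Add(Function('t')(W), h), 4) = Pow(Add(Add(-1, 5), -17), 4) = Pow(Add(4, -17), 4) = Pow(-13, 4) = 28561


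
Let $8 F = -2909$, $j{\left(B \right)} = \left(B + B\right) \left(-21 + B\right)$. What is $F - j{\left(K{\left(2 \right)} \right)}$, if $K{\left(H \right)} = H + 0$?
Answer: $- \frac{2301}{8} \approx -287.63$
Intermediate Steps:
$K{\left(H \right)} = H$
$j{\left(B \right)} = 2 B \left(-21 + B\right)$
$F = - \frac{2909}{8}$ ($F = \frac{1}{8} \left(-2909\right) = - \frac{2909}{8} \approx -363.63$)
$F - j{\left(K{\left(2 \right)} \right)} = - \frac{2909}{8} - 2 \cdot 2 \left(-21 + 2\right) = - \frac{2909}{8} - 2 \cdot 2 \left(-19\right) = - \frac{2909}{8} - -76 = - \frac{2909}{8} + 76 = - \frac{2301}{8}$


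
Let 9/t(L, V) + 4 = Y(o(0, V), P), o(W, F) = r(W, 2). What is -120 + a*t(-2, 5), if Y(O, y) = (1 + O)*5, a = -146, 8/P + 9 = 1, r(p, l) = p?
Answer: -1434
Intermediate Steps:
o(W, F) = W
P = -1 (P = 8/(-9 + 1) = 8/(-8) = 8*(-⅛) = -1)
Y(O, y) = 5 + 5*O
t(L, V) = 9 (t(L, V) = 9/(-4 + (5 + 5*0)) = 9/(-4 + (5 + 0)) = 9/(-4 + 5) = 9/1 = 9*1 = 9)
-120 + a*t(-2, 5) = -120 - 146*9 = -120 - 1314 = -1434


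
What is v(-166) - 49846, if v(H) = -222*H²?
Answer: -6167278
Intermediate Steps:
v(-166) - 49846 = -222*(-166)² - 49846 = -222*27556 - 49846 = -6117432 - 49846 = -6167278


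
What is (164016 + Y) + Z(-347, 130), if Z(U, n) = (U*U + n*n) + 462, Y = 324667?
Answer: 626454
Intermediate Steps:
Z(U, n) = 462 + U² + n² (Z(U, n) = (U² + n²) + 462 = 462 + U² + n²)
(164016 + Y) + Z(-347, 130) = (164016 + 324667) + (462 + (-347)² + 130²) = 488683 + (462 + 120409 + 16900) = 488683 + 137771 = 626454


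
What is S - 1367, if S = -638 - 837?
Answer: -2842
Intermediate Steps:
S = -1475
S - 1367 = -1475 - 1367 = -2842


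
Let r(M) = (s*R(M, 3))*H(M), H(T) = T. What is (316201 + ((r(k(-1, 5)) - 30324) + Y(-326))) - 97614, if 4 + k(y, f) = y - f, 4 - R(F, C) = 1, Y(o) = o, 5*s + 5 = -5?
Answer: 187997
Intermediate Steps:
s = -2 (s = -1 + (⅕)*(-5) = -1 - 1 = -2)
R(F, C) = 3 (R(F, C) = 4 - 1*1 = 4 - 1 = 3)
k(y, f) = -4 + y - f (k(y, f) = -4 + (y - f) = -4 + y - f)
r(M) = -6*M (r(M) = (-2*3)*M = -6*M)
(316201 + ((r(k(-1, 5)) - 30324) + Y(-326))) - 97614 = (316201 + ((-6*(-4 - 1 - 1*5) - 30324) - 326)) - 97614 = (316201 + ((-6*(-4 - 1 - 5) - 30324) - 326)) - 97614 = (316201 + ((-6*(-10) - 30324) - 326)) - 97614 = (316201 + ((60 - 30324) - 326)) - 97614 = (316201 + (-30264 - 326)) - 97614 = (316201 - 30590) - 97614 = 285611 - 97614 = 187997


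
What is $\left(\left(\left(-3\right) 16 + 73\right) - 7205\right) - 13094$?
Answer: $-20274$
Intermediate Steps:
$\left(\left(\left(-3\right) 16 + 73\right) - 7205\right) - 13094 = \left(\left(-48 + 73\right) - 7205\right) - 13094 = \left(25 - 7205\right) - 13094 = -7180 - 13094 = -20274$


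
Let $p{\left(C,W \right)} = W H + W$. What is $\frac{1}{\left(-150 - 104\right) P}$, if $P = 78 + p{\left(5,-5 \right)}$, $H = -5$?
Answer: $- \frac{1}{24892} \approx -4.0174 \cdot 10^{-5}$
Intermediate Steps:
$p{\left(C,W \right)} = - 4 W$ ($p{\left(C,W \right)} = W \left(-5\right) + W = - 5 W + W = - 4 W$)
$P = 98$ ($P = 78 - -20 = 78 + 20 = 98$)
$\frac{1}{\left(-150 - 104\right) P} = \frac{1}{\left(-150 - 104\right) 98} = \frac{1}{\left(-254\right) 98} = \frac{1}{-24892} = - \frac{1}{24892}$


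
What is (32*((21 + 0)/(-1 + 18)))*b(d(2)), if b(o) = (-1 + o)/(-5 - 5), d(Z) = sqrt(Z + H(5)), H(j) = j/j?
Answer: 336/85 - 336*sqrt(3)/85 ≈ -2.8938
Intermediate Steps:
H(j) = 1
d(Z) = sqrt(1 + Z) (d(Z) = sqrt(Z + 1) = sqrt(1 + Z))
b(o) = 1/10 - o/10 (b(o) = (-1 + o)/(-10) = (-1 + o)*(-1/10) = 1/10 - o/10)
(32*((21 + 0)/(-1 + 18)))*b(d(2)) = (32*((21 + 0)/(-1 + 18)))*(1/10 - sqrt(1 + 2)/10) = (32*(21/17))*(1/10 - sqrt(3)/10) = 672*(1/10 - sqrt(3)/10)/17 = 336/85 - 336*sqrt(3)/85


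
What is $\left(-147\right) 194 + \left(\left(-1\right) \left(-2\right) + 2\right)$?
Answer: $-28514$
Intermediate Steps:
$\left(-147\right) 194 + \left(\left(-1\right) \left(-2\right) + 2\right) = -28518 + \left(2 + 2\right) = -28518 + 4 = -28514$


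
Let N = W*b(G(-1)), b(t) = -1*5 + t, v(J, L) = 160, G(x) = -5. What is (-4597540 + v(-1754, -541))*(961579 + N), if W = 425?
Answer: -4401205198020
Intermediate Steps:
b(t) = -5 + t
N = -4250 (N = 425*(-5 - 5) = 425*(-10) = -4250)
(-4597540 + v(-1754, -541))*(961579 + N) = (-4597540 + 160)*(961579 - 4250) = -4597380*957329 = -4401205198020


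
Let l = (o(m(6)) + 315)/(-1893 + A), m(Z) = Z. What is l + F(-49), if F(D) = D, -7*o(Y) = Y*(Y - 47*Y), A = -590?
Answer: -65810/1337 ≈ -49.222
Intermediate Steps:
o(Y) = 46*Y²/7 (o(Y) = -Y*(Y - 47*Y)/7 = -Y*(-46*Y)/7 = -(-46)*Y²/7 = 46*Y²/7)
l = -297/1337 (l = ((46/7)*6² + 315)/(-1893 - 590) = ((46/7)*36 + 315)/(-2483) = (1656/7 + 315)*(-1/2483) = (3861/7)*(-1/2483) = -297/1337 ≈ -0.22214)
l + F(-49) = -297/1337 - 49 = -65810/1337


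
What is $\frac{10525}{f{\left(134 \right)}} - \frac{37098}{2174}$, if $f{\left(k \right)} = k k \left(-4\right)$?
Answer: $- \frac{1343704051}{78072688} \approx -17.211$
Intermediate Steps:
$f{\left(k \right)} = - 4 k^{2}$ ($f{\left(k \right)} = k^{2} \left(-4\right) = - 4 k^{2}$)
$\frac{10525}{f{\left(134 \right)}} - \frac{37098}{2174} = \frac{10525}{\left(-4\right) 134^{2}} - \frac{37098}{2174} = \frac{10525}{\left(-4\right) 17956} - \frac{18549}{1087} = \frac{10525}{-71824} - \frac{18549}{1087} = 10525 \left(- \frac{1}{71824}\right) - \frac{18549}{1087} = - \frac{10525}{71824} - \frac{18549}{1087} = - \frac{1343704051}{78072688}$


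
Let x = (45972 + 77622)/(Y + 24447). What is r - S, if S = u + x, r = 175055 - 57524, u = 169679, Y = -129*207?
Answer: -19587049/376 ≈ -52093.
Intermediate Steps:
Y = -26703
x = -20599/376 (x = (45972 + 77622)/(-26703 + 24447) = 123594/(-2256) = 123594*(-1/2256) = -20599/376 ≈ -54.785)
r = 117531
S = 63778705/376 (S = 169679 - 20599/376 = 63778705/376 ≈ 1.6962e+5)
r - S = 117531 - 1*63778705/376 = 117531 - 63778705/376 = -19587049/376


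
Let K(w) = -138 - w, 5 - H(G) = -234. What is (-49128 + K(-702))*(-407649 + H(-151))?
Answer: 19785459240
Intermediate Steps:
H(G) = 239 (H(G) = 5 - 1*(-234) = 5 + 234 = 239)
(-49128 + K(-702))*(-407649 + H(-151)) = (-49128 + (-138 - 1*(-702)))*(-407649 + 239) = (-49128 + (-138 + 702))*(-407410) = (-49128 + 564)*(-407410) = -48564*(-407410) = 19785459240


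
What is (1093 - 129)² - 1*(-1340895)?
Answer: 2270191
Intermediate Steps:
(1093 - 129)² - 1*(-1340895) = 964² + 1340895 = 929296 + 1340895 = 2270191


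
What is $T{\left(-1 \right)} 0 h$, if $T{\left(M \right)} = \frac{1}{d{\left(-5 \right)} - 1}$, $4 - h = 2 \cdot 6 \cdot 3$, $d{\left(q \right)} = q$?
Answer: $0$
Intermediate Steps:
$h = -32$ ($h = 4 - 2 \cdot 6 \cdot 3 = 4 - 12 \cdot 3 = 4 - 36 = -32$)
$T{\left(M \right)} = - \frac{1}{6}$ ($T{\left(M \right)} = \frac{1}{-5 - 1} = \frac{1}{-6} = - \frac{1}{6}$)
$T{\left(-1 \right)} 0 h = \left(- \frac{1}{6}\right) 0 \left(-32\right) = 0 \left(-32\right) = 0$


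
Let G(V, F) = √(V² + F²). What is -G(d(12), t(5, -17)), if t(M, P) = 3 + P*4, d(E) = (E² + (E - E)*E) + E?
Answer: -169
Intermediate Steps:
d(E) = E + E² (d(E) = (E² + 0*E) + E = (E² + 0) + E = E² + E = E + E²)
t(M, P) = 3 + 4*P
G(V, F) = √(F² + V²)
-G(d(12), t(5, -17)) = -√((3 + 4*(-17))² + (12*(1 + 12))²) = -√((3 - 68)² + (12*13)²) = -√((-65)² + 156²) = -√(4225 + 24336) = -√28561 = -1*169 = -169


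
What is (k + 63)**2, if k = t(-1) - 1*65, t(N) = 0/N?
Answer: 4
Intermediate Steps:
t(N) = 0
k = -65 (k = 0 - 1*65 = 0 - 65 = -65)
(k + 63)**2 = (-65 + 63)**2 = (-2)**2 = 4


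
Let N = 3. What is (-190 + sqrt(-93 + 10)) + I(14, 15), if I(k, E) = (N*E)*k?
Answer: 440 + I*sqrt(83) ≈ 440.0 + 9.1104*I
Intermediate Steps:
I(k, E) = 3*E*k (I(k, E) = (3*E)*k = 3*E*k)
(-190 + sqrt(-93 + 10)) + I(14, 15) = (-190 + sqrt(-93 + 10)) + 3*15*14 = (-190 + sqrt(-83)) + 630 = (-190 + I*sqrt(83)) + 630 = 440 + I*sqrt(83)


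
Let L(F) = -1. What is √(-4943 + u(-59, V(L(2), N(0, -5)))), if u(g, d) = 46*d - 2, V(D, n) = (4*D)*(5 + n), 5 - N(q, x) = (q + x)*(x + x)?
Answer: √2415 ≈ 49.143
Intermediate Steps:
N(q, x) = 5 - 2*x*(q + x) (N(q, x) = 5 - (q + x)*(x + x) = 5 - (q + x)*2*x = 5 - 2*x*(q + x))
V(D, n) = 4*D*(5 + n)
u(g, d) = -2 + 46*d
√(-4943 + u(-59, V(L(2), N(0, -5)))) = √(-4943 + (-2 + 46*(4*(-1)*(5 + (5 - 2*(-5)² - 2*0*(-5)))))) = √(-4943 + (-2 + 46*(4*(-1)*(5 + (5 - 2*25 + 0))))) = √(-4943 + (-2 + 46*(4*(-1)*(5 + (5 - 50 + 0))))) = √(-4943 + (-2 + 46*(4*(-1)*(5 - 45)))) = √(-4943 + (-2 + 46*(4*(-1)*(-40)))) = √(-4943 + (-2 + 46*160)) = √(-4943 + (-2 + 7360)) = √(-4943 + 7358) = √2415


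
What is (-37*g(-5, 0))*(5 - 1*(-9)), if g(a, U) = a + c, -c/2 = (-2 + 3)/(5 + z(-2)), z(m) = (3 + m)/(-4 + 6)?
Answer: 30562/11 ≈ 2778.4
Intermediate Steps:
z(m) = 3/2 + m/2 (z(m) = (3 + m)/2 = (3 + m)*(½) = 3/2 + m/2)
c = -4/11 (c = -2*(-2 + 3)/(5 + (3/2 + (½)*(-2))) = -2/(5 + (3/2 - 1)) = -2/(5 + ½) = -2/11/2 = -2*2/11 = -4/11 ≈ -0.36364)
g(a, U) = -4/11 + a (g(a, U) = a - 4/11 = -4/11 + a)
(-37*g(-5, 0))*(5 - 1*(-9)) = (-37*(-4/11 - 5))*(5 - 1*(-9)) = (-37*(-59/11))*(5 + 9) = (2183/11)*14 = 30562/11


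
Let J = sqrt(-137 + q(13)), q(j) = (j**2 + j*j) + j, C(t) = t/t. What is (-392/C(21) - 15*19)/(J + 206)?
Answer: -69731/21111 + 677*sqrt(214)/42222 ≈ -3.0685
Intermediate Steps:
C(t) = 1
q(j) = j + 2*j**2 (q(j) = (j**2 + j**2) + j = 2*j**2 + j = j + 2*j**2)
J = sqrt(214) (J = sqrt(-137 + 13*(1 + 2*13)) = sqrt(-137 + 13*(1 + 26)) = sqrt(-137 + 13*27) = sqrt(-137 + 351) = sqrt(214) ≈ 14.629)
(-392/C(21) - 15*19)/(J + 206) = (-392/1 - 15*19)/(sqrt(214) + 206) = (-392*1 - 285)/(206 + sqrt(214)) = (-392 - 285)/(206 + sqrt(214)) = -677/(206 + sqrt(214))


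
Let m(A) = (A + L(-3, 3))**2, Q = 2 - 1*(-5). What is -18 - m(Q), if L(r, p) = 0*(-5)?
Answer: -67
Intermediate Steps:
L(r, p) = 0
Q = 7 (Q = 2 + 5 = 7)
m(A) = A**2 (m(A) = (A + 0)**2 = A**2)
-18 - m(Q) = -18 - 1*7**2 = -18 - 1*49 = -18 - 49 = -67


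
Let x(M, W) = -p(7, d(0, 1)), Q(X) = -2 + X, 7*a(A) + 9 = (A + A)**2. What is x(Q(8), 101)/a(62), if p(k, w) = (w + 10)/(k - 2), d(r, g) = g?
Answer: -7/6985 ≈ -0.0010021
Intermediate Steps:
a(A) = -9/7 + 4*A**2/7 (a(A) = -9/7 + (A + A)**2/7 = -9/7 + (2*A)**2/7 = -9/7 + (4*A**2)/7 = -9/7 + 4*A**2/7)
p(k, w) = (10 + w)/(-2 + k)
x(M, W) = -11/5 (x(M, W) = -(10 + 1)/(-2 + 7) = -11/5)
x(Q(8), 101)/a(62) = -11/(5*(-9/7 + (4/7)*62**2)) = -11/(5*(-9/7 + (4/7)*3844)) = -11/(5*(-9/7 + 15376/7)) = -11/(5*15367/7) = -11/5*7/15367 = -7/6985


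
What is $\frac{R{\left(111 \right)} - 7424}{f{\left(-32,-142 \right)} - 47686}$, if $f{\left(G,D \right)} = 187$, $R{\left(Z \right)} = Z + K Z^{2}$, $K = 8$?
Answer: $- \frac{91255}{47499} \approx -1.9212$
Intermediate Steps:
$R{\left(Z \right)} = Z + 8 Z^{2}$
$\frac{R{\left(111 \right)} - 7424}{f{\left(-32,-142 \right)} - 47686} = \frac{111 \left(1 + 8 \cdot 111\right) - 7424}{187 - 47686} = \frac{111 \left(1 + 888\right) - 7424}{-47499} = \left(111 \cdot 889 - 7424\right) \left(- \frac{1}{47499}\right) = \left(98679 - 7424\right) \left(- \frac{1}{47499}\right) = 91255 \left(- \frac{1}{47499}\right) = - \frac{91255}{47499}$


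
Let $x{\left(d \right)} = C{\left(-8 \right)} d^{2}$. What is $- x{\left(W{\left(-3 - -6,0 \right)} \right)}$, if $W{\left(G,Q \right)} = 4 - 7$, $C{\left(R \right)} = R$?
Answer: $72$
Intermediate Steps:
$W{\left(G,Q \right)} = -3$
$x{\left(d \right)} = - 8 d^{2}$
$- x{\left(W{\left(-3 - -6,0 \right)} \right)} = - \left(-8\right) \left(-3\right)^{2} = - \left(-8\right) 9 = \left(-1\right) \left(-72\right) = 72$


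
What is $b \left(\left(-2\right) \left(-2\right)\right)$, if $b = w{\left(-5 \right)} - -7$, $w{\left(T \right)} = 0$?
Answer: $28$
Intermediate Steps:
$b = 7$ ($b = 0 - -7 = 0 + 7 = 7$)
$b \left(\left(-2\right) \left(-2\right)\right) = 7 \left(\left(-2\right) \left(-2\right)\right) = 7 \cdot 4 = 28$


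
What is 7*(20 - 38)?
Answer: -126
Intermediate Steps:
7*(20 - 38) = 7*(-18) = -126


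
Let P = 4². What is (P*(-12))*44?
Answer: -8448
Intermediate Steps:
P = 16
(P*(-12))*44 = (16*(-12))*44 = -192*44 = -8448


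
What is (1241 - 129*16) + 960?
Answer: 137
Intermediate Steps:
(1241 - 129*16) + 960 = (1241 - 2064) + 960 = -823 + 960 = 137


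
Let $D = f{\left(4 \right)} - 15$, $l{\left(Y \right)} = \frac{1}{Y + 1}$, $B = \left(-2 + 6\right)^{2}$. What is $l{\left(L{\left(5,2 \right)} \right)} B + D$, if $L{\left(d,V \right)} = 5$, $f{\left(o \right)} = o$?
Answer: $- \frac{25}{3} \approx -8.3333$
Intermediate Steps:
$B = 16$ ($B = 4^{2} = 16$)
$l{\left(Y \right)} = \frac{1}{1 + Y}$
$D = -11$ ($D = 4 - 15 = -11$)
$l{\left(L{\left(5,2 \right)} \right)} B + D = \frac{1}{1 + 5} \cdot 16 - 11 = \frac{1}{6} \cdot 16 - 11 = \frac{8}{3} - 11 = - \frac{25}{3}$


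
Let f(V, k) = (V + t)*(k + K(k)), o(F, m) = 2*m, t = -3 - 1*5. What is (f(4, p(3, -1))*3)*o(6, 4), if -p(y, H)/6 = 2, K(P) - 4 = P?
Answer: 1920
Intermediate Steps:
K(P) = 4 + P
t = -8 (t = -3 - 5 = -8)
p(y, H) = -12 (p(y, H) = -6*2 = -12)
f(V, k) = (-8 + V)*(4 + 2*k) (f(V, k) = (V - 8)*(k + (4 + k)) = (-8 + V)*(4 + 2*k))
(f(4, p(3, -1))*3)*o(6, 4) = ((-32 - 16*(-12) + 4*(-12) + 4*(4 - 12))*3)*(2*4) = ((-32 + 192 - 48 + 4*(-8))*3)*8 = ((-32 + 192 - 48 - 32)*3)*8 = (80*3)*8 = 240*8 = 1920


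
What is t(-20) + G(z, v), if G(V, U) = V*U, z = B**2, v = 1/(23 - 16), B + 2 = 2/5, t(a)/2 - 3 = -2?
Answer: 414/175 ≈ 2.3657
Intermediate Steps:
t(a) = 2 (t(a) = 6 + 2*(-2) = 6 - 4 = 2)
B = -8/5 (B = -2 + 2/5 = -8/5 ≈ -1.6000)
v = 1/7 ≈ 0.14286
z = 64/25 (z = (-8/5)**2 = 64/25 ≈ 2.5600)
G(V, U) = U*V
t(-20) + G(z, v) = 2 + (1/7)*(64/25) = 2 + 64/175 = 414/175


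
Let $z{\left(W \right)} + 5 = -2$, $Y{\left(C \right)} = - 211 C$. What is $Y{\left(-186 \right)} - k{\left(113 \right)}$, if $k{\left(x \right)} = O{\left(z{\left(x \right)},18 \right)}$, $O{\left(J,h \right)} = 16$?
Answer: $39230$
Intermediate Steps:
$z{\left(W \right)} = -7$ ($z{\left(W \right)} = -5 - 2 = -7$)
$k{\left(x \right)} = 16$
$Y{\left(-186 \right)} - k{\left(113 \right)} = \left(-211\right) \left(-186\right) - 16 = 39246 - 16 = 39230$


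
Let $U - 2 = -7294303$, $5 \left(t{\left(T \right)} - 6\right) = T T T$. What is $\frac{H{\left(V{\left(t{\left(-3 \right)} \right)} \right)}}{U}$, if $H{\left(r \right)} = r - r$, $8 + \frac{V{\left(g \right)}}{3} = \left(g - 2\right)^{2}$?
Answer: $0$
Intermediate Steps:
$t{\left(T \right)} = 6 + \frac{T^{3}}{5}$ ($t{\left(T \right)} = 6 + \frac{T T T}{5} = 6 + \frac{T^{2} T}{5} = 6 + \frac{T^{3}}{5}$)
$U = -7294301$ ($U = 2 - 7294303 = -7294301$)
$V{\left(g \right)} = -24 + 3 \left(-2 + g\right)^{2}$ ($V{\left(g \right)} = -24 + 3 \left(g - 2\right)^{2} = -24 + 3 \left(-2 + g\right)^{2}$)
$H{\left(r \right)} = 0$
$\frac{H{\left(V{\left(t{\left(-3 \right)} \right)} \right)}}{U} = \frac{0}{-7294301} = 0 \left(- \frac{1}{7294301}\right) = 0$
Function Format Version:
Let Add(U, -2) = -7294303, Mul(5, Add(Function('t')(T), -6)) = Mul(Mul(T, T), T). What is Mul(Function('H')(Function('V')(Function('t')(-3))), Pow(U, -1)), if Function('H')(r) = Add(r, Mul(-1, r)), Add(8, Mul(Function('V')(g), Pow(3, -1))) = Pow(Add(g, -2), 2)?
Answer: 0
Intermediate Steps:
Function('t')(T) = Add(6, Mul(Rational(1, 5), Pow(T, 3))) (Function('t')(T) = Add(6, Mul(Rational(1, 5), Mul(Mul(T, T), T))) = Add(6, Mul(Rational(1, 5), Mul(Pow(T, 2), T))) = Add(6, Mul(Rational(1, 5), Pow(T, 3))))
U = -7294301 (U = Add(2, -7294303) = -7294301)
Function('V')(g) = Add(-24, Mul(3, Pow(Add(-2, g), 2))) (Function('V')(g) = Add(-24, Mul(3, Pow(Add(g, -2), 2))) = Add(-24, Mul(3, Pow(Add(-2, g), 2))))
Function('H')(r) = 0
Mul(Function('H')(Function('V')(Function('t')(-3))), Pow(U, -1)) = Mul(0, Pow(-7294301, -1)) = Mul(0, Rational(-1, 7294301)) = 0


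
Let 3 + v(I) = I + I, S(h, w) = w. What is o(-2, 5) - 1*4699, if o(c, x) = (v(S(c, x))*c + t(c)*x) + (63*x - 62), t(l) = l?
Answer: -4470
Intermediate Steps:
v(I) = -3 + 2*I (v(I) = -3 + (I + I) = -3 + 2*I)
o(c, x) = -62 + 63*x + c*x + c*(-3 + 2*x) (o(c, x) = ((-3 + 2*x)*c + c*x) + (63*x - 62) = (c*(-3 + 2*x) + c*x) + (-62 + 63*x) = (c*x + c*(-3 + 2*x)) + (-62 + 63*x) = -62 + 63*x + c*x + c*(-3 + 2*x))
o(-2, 5) - 1*4699 = (-62 - 3*(-2) + 63*5 + 3*(-2)*5) - 1*4699 = (-62 + 6 + 315 - 30) - 4699 = 229 - 4699 = -4470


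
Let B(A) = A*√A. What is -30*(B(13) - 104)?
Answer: 3120 - 390*√13 ≈ 1713.8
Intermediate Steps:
B(A) = A^(3/2)
-30*(B(13) - 104) = -30*(13^(3/2) - 104) = -30*(13*√13 - 104) = -30*(-104 + 13*√13) = 3120 - 390*√13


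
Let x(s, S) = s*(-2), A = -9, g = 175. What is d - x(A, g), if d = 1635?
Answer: 1617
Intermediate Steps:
x(s, S) = -2*s
d - x(A, g) = 1635 - (-2)*(-9) = 1635 - 1*18 = 1635 - 18 = 1617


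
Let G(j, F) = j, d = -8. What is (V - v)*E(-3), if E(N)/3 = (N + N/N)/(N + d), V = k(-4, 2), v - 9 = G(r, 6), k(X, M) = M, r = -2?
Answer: -30/11 ≈ -2.7273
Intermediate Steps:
v = 7 (v = 9 - 2 = 7)
V = 2
E(N) = 3*(1 + N)/(-8 + N) (E(N) = 3*((N + N/N)/(N - 8)) = 3*((N + 1)/(-8 + N)) = 3*((1 + N)/(-8 + N)) = 3*(1 + N)/(-8 + N))
(V - v)*E(-3) = (2 - 1*7)*(3*(1 - 3)/(-8 - 3)) = (2 - 7)*(3*(-2)/(-11)) = -15*(-1)*(-2)/11 = -5*6/11 = -30/11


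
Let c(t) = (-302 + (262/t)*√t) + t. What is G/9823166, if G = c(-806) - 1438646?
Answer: -719877/4911583 - I*√806/30219358 ≈ -0.14657 - 9.3947e-7*I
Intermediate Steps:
c(t) = -302 + t + 262/√t (c(t) = (-302 + 262/√t) + t = -302 + t + 262/√t)
G = -1439754 - 131*I*√806/403 (G = (-302 - 806 + 262/√(-806)) - 1438646 = (-302 - 806 + 262*(-I*√806/806)) - 1438646 = (-302 - 806 - 131*I*√806/403) - 1438646 = (-1108 - 131*I*√806/403) - 1438646 = -1439754 - 131*I*√806/403 ≈ -1.4398e+6 - 9.2286*I)
G/9823166 = (-1439754 - 131*I*√806/403)/9823166 = (-1439754 - 131*I*√806/403)*(1/9823166) = -719877/4911583 - I*√806/30219358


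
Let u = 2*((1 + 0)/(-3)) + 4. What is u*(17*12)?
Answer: 680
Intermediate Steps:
u = 10/3 (u = 2*(1*(-1/3)) + 4 = 2*(-1/3) + 4 = -2/3 + 4 = 10/3 ≈ 3.3333)
u*(17*12) = 10*(17*12)/3 = (10/3)*204 = 680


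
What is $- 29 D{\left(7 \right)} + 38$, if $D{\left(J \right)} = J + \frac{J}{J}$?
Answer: $-194$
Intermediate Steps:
$D{\left(J \right)} = 1 + J$ ($D{\left(J \right)} = J + 1 = 1 + J$)
$- 29 D{\left(7 \right)} + 38 = - 29 \left(1 + 7\right) + 38 = \left(-29\right) 8 + 38 = -232 + 38 = -194$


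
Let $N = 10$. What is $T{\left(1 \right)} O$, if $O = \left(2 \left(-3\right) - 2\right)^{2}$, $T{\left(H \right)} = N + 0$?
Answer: $640$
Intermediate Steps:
$T{\left(H \right)} = 10$ ($T{\left(H \right)} = 10 + 0 = 10$)
$O = 64$ ($O = \left(-6 - 2\right)^{2} = \left(-8\right)^{2} = 64$)
$T{\left(1 \right)} O = 10 \cdot 64 = 640$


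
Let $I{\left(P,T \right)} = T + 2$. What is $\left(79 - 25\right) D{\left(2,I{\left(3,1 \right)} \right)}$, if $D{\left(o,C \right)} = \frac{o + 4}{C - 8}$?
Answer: $- \frac{324}{5} \approx -64.8$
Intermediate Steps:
$I{\left(P,T \right)} = 2 + T$
$D{\left(o,C \right)} = \frac{4 + o}{-8 + C}$
$\left(79 - 25\right) D{\left(2,I{\left(3,1 \right)} \right)} = \left(79 - 25\right) \frac{4 + 2}{-8 + \left(2 + 1\right)} = 54 \frac{1}{-8 + 3} \cdot 6 = 54 \frac{1}{-5} \cdot 6 = 54 \left(\left(- \frac{1}{5}\right) 6\right) = 54 \left(- \frac{6}{5}\right) = - \frac{324}{5}$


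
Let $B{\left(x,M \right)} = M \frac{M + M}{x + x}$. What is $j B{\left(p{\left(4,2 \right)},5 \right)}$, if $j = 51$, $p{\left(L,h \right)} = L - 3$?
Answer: $1275$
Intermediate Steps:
$p{\left(L,h \right)} = -3 + L$ ($p{\left(L,h \right)} = L - 3 = -3 + L$)
$B{\left(x,M \right)} = \frac{M^{2}}{x}$ ($B{\left(x,M \right)} = M \frac{2 M}{2 x} = M 2 M \frac{1}{2 x} = M \frac{M}{x} = \frac{M^{2}}{x}$)
$j B{\left(p{\left(4,2 \right)},5 \right)} = 51 \frac{5^{2}}{-3 + 4} = 51 \cdot \frac{25}{1} = 51 \cdot 25 \cdot 1 = 51 \cdot 25 = 1275$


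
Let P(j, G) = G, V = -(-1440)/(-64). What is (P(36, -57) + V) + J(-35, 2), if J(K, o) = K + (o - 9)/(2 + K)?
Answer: -7543/66 ≈ -114.29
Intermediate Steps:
V = -45/2 (V = -(-1440)*(-1)/64 = -30*3/4 = -45/2 ≈ -22.500)
J(K, o) = K + (-9 + o)/(2 + K)
(P(36, -57) + V) + J(-35, 2) = (-57 - 45/2) + (-9 + 2 + (-35)**2 + 2*(-35))/(2 - 35) = -159/2 + (-9 + 2 + 1225 - 70)/(-33) = -159/2 - 1/33*1148 = -159/2 - 1148/33 = -7543/66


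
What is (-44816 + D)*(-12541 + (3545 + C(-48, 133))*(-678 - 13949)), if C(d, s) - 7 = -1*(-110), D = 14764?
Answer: 1610084433980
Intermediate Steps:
C(d, s) = 117 (C(d, s) = 7 - 1*(-110) = 7 + 110 = 117)
(-44816 + D)*(-12541 + (3545 + C(-48, 133))*(-678 - 13949)) = (-44816 + 14764)*(-12541 + (3545 + 117)*(-678 - 13949)) = -30052*(-12541 + 3662*(-14627)) = -30052*(-12541 - 53564074) = -30052*(-53576615) = 1610084433980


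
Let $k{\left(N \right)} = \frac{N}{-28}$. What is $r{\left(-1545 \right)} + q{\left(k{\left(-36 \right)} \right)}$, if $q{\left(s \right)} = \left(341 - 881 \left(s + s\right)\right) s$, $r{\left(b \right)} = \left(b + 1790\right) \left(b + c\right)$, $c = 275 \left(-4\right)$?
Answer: $- \frac{31874464}{49} \approx -6.505 \cdot 10^{5}$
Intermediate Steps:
$c = -1100$
$k{\left(N \right)} = - \frac{N}{28}$ ($k{\left(N \right)} = N \left(- \frac{1}{28}\right) = - \frac{N}{28}$)
$r{\left(b \right)} = \left(-1100 + b\right) \left(1790 + b\right)$ ($r{\left(b \right)} = \left(b + 1790\right) \left(b - 1100\right) = \left(1790 + b\right) \left(-1100 + b\right) = \left(-1100 + b\right) \left(1790 + b\right)$)
$q{\left(s \right)} = s \left(341 - 1762 s\right)$ ($q{\left(s \right)} = \left(341 - 881 \cdot 2 s\right) s = \left(341 - 1762 s\right) s = s \left(341 - 1762 s\right)$)
$r{\left(-1545 \right)} + q{\left(k{\left(-36 \right)} \right)} = \left(-1969000 + \left(-1545\right)^{2} + 690 \left(-1545\right)\right) + \left(- \frac{1}{28}\right) \left(-36\right) \left(341 - 1762 \left(\left(- \frac{1}{28}\right) \left(-36\right)\right)\right) = \left(-1969000 + 2387025 - 1066050\right) + \frac{9 \left(341 - \frac{15858}{7}\right)}{7} = -648025 + \frac{9 \left(341 - \frac{15858}{7}\right)}{7} = -648025 + \frac{9}{7} \left(- \frac{13471}{7}\right) = -648025 - \frac{121239}{49} = - \frac{31874464}{49}$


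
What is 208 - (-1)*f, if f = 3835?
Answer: 4043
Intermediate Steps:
208 - (-1)*f = 208 - (-1)*3835 = 208 - 1*(-3835) = 208 + 3835 = 4043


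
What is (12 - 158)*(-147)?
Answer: 21462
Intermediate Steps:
(12 - 158)*(-147) = -146*(-147) = 21462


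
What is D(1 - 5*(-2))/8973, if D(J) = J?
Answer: 11/8973 ≈ 0.0012259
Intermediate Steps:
D(1 - 5*(-2))/8973 = (1 - 5*(-2))/8973 = (1 + 10)*(1/8973) = 11*(1/8973) = 11/8973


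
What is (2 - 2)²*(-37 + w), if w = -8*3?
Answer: 0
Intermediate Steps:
w = -24
(2 - 2)²*(-37 + w) = (2 - 2)²*(-37 - 24) = 0²*(-61) = 0*(-61) = 0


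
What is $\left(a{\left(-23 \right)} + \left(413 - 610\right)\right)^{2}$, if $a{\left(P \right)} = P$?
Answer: $48400$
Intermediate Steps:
$\left(a{\left(-23 \right)} + \left(413 - 610\right)\right)^{2} = \left(-23 + \left(413 - 610\right)\right)^{2} = \left(-23 - 197\right)^{2} = \left(-220\right)^{2} = 48400$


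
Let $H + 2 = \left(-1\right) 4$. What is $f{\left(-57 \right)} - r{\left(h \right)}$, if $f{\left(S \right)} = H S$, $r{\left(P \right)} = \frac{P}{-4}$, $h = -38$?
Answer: $\frac{665}{2} \approx 332.5$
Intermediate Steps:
$H = -6$ ($H = -2 - 4 = -6$)
$r{\left(P \right)} = - \frac{P}{4}$ ($r{\left(P \right)} = P \left(- \frac{1}{4}\right) = - \frac{P}{4}$)
$f{\left(S \right)} = - 6 S$
$f{\left(-57 \right)} - r{\left(h \right)} = \left(-6\right) \left(-57\right) - \left(- \frac{1}{4}\right) \left(-38\right) = 342 - \frac{19}{2} = \frac{665}{2}$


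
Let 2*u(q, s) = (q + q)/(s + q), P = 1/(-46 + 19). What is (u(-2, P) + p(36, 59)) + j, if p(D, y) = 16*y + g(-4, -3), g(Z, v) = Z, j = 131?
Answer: 58959/55 ≈ 1072.0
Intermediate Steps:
p(D, y) = -4 + 16*y (p(D, y) = 16*y - 4 = -4 + 16*y)
P = -1/27 (P = 1/(-27) = -1/27 ≈ -0.037037)
u(q, s) = q/(q + s) (u(q, s) = ((q + q)/(s + q))/2 = ((2*q)/(q + s))/2 = (2*q/(q + s))/2 = q/(q + s))
(u(-2, P) + p(36, 59)) + j = (-2/(-2 - 1/27) + (-4 + 16*59)) + 131 = (-2/(-55/27) + (-4 + 944)) + 131 = (-2*(-27/55) + 940) + 131 = (54/55 + 940) + 131 = 51754/55 + 131 = 58959/55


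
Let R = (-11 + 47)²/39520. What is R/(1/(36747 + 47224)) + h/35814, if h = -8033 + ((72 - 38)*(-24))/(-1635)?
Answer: 6637404815351/2410550805 ≈ 2753.5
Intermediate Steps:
h = -4377713/545 (h = -8033 + (34*(-24))*(-1/1635) = -8033 - 816*(-1/1635) = -8033 + 272/545 = -4377713/545 ≈ -8032.5)
R = 81/2470 (R = 36²*(1/39520) = 1296*(1/39520) = 81/2470 ≈ 0.032794)
R/(1/(36747 + 47224)) + h/35814 = 81/(2470*(1/(36747 + 47224))) - 4377713/545/35814 = 81/(2470*(1/83971)) - 4377713/545*1/35814 = 81/(2470*(1/83971)) - 4377713/19518630 = (81/2470)*83971 - 4377713/19518630 = 6801651/2470 - 4377713/19518630 = 6637404815351/2410550805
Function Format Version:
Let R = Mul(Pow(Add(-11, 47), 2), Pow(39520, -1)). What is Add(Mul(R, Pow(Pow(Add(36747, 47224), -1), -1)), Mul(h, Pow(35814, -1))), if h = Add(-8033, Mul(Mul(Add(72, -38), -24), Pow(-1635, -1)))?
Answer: Rational(6637404815351, 2410550805) ≈ 2753.5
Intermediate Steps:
h = Rational(-4377713, 545) (h = Add(-8033, Mul(Mul(34, -24), Rational(-1, 1635))) = Add(-8033, Mul(-816, Rational(-1, 1635))) = Add(-8033, Rational(272, 545)) = Rational(-4377713, 545) ≈ -8032.5)
R = Rational(81, 2470) (R = Mul(Pow(36, 2), Rational(1, 39520)) = Mul(1296, Rational(1, 39520)) = Rational(81, 2470) ≈ 0.032794)
Add(Mul(R, Pow(Pow(Add(36747, 47224), -1), -1)), Mul(h, Pow(35814, -1))) = Add(Mul(Rational(81, 2470), Pow(Pow(Add(36747, 47224), -1), -1)), Mul(Rational(-4377713, 545), Pow(35814, -1))) = Add(Mul(Rational(81, 2470), Pow(Pow(83971, -1), -1)), Mul(Rational(-4377713, 545), Rational(1, 35814))) = Add(Mul(Rational(81, 2470), Pow(Rational(1, 83971), -1)), Rational(-4377713, 19518630)) = Add(Mul(Rational(81, 2470), 83971), Rational(-4377713, 19518630)) = Add(Rational(6801651, 2470), Rational(-4377713, 19518630)) = Rational(6637404815351, 2410550805)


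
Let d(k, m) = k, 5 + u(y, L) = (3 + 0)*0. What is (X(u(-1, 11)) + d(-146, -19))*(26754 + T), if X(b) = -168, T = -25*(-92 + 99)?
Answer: -8345806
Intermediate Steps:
u(y, L) = -5 (u(y, L) = -5 + (3 + 0)*0 = -5 + 3*0 = -5 + 0 = -5)
T = -175 (T = -25*7 = -175)
(X(u(-1, 11)) + d(-146, -19))*(26754 + T) = (-168 - 146)*(26754 - 175) = -314*26579 = -8345806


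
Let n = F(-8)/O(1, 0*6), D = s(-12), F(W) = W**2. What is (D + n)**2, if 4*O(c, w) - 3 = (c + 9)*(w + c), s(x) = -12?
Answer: 10000/169 ≈ 59.172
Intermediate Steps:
D = -12
O(c, w) = 3/4 + (9 + c)*(c + w)/4 (O(c, w) = 3/4 + ((c + 9)*(w + c))/4 = 3/4 + ((9 + c)*(c + w))/4 = 3/4 + (9 + c)*(c + w)/4)
n = 256/13 (n = (-8)**2/(3/4 + (1/4)*1**2 + (9/4)*1 + 9*(0*6)/4 + (1/4)*1*(0*6)) = 64/(3/4 + (1/4)*1 + 9/4 + (9/4)*0 + (1/4)*1*0) = 64/(3/4 + 1/4 + 9/4 + 0 + 0) = 64/(13/4) = 64*(4/13) = 256/13 ≈ 19.692)
(D + n)**2 = (-12 + 256/13)**2 = (100/13)**2 = 10000/169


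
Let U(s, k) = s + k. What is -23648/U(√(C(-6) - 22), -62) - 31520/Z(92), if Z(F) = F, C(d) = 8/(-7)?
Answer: 11371368/311305 + 106416*I*√14/13535 ≈ 36.528 + 29.418*I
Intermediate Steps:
C(d) = -8/7 (C(d) = 8*(-⅐) = -8/7)
U(s, k) = k + s
-23648/U(√(C(-6) - 22), -62) - 31520/Z(92) = -23648/(-62 + √(-8/7 - 22)) - 31520/92 = -23648/(-62 + √(-162/7)) - 31520*1/92 = -23648/(-62 + 9*I*√14/7) - 7880/23 = -7880/23 - 23648/(-62 + 9*I*√14/7)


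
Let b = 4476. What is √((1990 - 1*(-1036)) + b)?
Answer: 11*√62 ≈ 86.614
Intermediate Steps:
√((1990 - 1*(-1036)) + b) = √((1990 - 1*(-1036)) + 4476) = √((1990 + 1036) + 4476) = √(3026 + 4476) = √7502 = 11*√62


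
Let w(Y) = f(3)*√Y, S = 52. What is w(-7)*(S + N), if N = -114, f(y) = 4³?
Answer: -3968*I*√7 ≈ -10498.0*I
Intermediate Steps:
f(y) = 64
w(Y) = 64*√Y
w(-7)*(S + N) = (64*√(-7))*(52 - 114) = (64*(I*√7))*(-62) = (64*I*√7)*(-62) = -3968*I*√7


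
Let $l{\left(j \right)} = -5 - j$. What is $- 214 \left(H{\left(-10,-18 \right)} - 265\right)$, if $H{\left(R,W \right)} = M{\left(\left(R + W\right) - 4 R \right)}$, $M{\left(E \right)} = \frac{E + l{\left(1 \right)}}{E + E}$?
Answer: $\frac{113313}{2} \approx 56657.0$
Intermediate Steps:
$M{\left(E \right)} = \frac{-6 + E}{2 E}$ ($M{\left(E \right)} = \frac{E - 6}{E + E} = \frac{E - 6}{2 E} = \left(E - 6\right) \frac{1}{2 E} = \left(-6 + E\right) \frac{1}{2 E} = \frac{-6 + E}{2 E}$)
$H{\left(R,W \right)} = \frac{-6 + W - 3 R}{2 \left(W - 3 R\right)}$ ($H{\left(R,W \right)} = \frac{-6 - \left(- W + 3 R\right)}{2 \left(\left(R + W\right) - 4 R\right)} = \frac{-6 - \left(- W + 3 R\right)}{2 \left(W - 3 R\right)} = \frac{-6 + W - 3 R}{2 \left(W - 3 R\right)}$)
$- 214 \left(H{\left(-10,-18 \right)} - 265\right) = - 214 \left(\frac{6 - -18 + 3 \left(-10\right)}{2 \left(\left(-1\right) \left(-18\right) + 3 \left(-10\right)\right)} - 265\right) = - 214 \left(\frac{6 + 18 - 30}{2 \left(18 - 30\right)} - 265\right) = - 214 \left(\frac{1}{2} \frac{1}{-12} \left(-6\right) - 265\right) = - 214 \left(\frac{1}{2} \left(- \frac{1}{12}\right) \left(-6\right) - 265\right) = - 214 \left(\frac{1}{4} - 265\right) = \left(-214\right) \left(- \frac{1059}{4}\right) = \frac{113313}{2}$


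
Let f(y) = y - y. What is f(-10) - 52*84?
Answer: -4368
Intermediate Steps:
f(y) = 0
f(-10) - 52*84 = 0 - 52*84 = 0 - 4368 = -4368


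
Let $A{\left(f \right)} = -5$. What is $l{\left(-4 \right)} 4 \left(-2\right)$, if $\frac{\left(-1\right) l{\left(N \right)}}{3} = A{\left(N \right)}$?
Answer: $-120$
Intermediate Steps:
$l{\left(N \right)} = 15$ ($l{\left(N \right)} = \left(-3\right) \left(-5\right) = 15$)
$l{\left(-4 \right)} 4 \left(-2\right) = 15 \cdot 4 \left(-2\right) = 60 \left(-2\right) = -120$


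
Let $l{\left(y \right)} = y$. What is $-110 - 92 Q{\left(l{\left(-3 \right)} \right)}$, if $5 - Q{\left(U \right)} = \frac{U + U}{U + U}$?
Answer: $-478$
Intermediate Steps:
$Q{\left(U \right)} = 4$ ($Q{\left(U \right)} = 5 - \frac{U + U}{U + U} = 5 - \frac{2 U}{2 U} = 5 - 2 U \frac{1}{2 U} = 5 - 1 = 4$)
$-110 - 92 Q{\left(l{\left(-3 \right)} \right)} = -110 - 368 = -478$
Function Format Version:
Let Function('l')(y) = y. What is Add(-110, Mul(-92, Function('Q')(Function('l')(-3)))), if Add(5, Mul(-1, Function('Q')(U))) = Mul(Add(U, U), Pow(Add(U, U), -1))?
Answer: -478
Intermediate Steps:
Function('Q')(U) = 4 (Function('Q')(U) = Add(5, Mul(-1, Mul(Add(U, U), Pow(Add(U, U), -1)))) = Add(5, Mul(-1, Mul(Mul(2, U), Pow(Mul(2, U), -1)))) = Add(5, Mul(-1, Mul(Mul(2, U), Mul(Rational(1, 2), Pow(U, -1))))) = Add(5, Mul(-1, 1)) = Add(5, -1) = 4)
Add(-110, Mul(-92, Function('Q')(Function('l')(-3)))) = Add(-110, Mul(-92, 4)) = Add(-110, -368) = -478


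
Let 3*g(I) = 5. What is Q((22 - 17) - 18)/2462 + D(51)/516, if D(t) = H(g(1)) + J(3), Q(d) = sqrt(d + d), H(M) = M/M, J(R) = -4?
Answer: -1/172 + I*sqrt(26)/2462 ≈ -0.005814 + 0.0020711*I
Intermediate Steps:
g(I) = 5/3 (g(I) = (1/3)*5 = 5/3)
H(M) = 1
Q(d) = sqrt(2)*sqrt(d) (Q(d) = sqrt(2*d) = sqrt(2)*sqrt(d))
D(t) = -3 (D(t) = 1 - 4 = -3)
Q((22 - 17) - 18)/2462 + D(51)/516 = (sqrt(2)*sqrt((22 - 17) - 18))/2462 - 3/516 = (sqrt(2)*sqrt(5 - 18))*(1/2462) - 3*1/516 = (sqrt(2)*sqrt(-13))*(1/2462) - 1/172 = (sqrt(2)*(I*sqrt(13)))*(1/2462) - 1/172 = (I*sqrt(26))*(1/2462) - 1/172 = I*sqrt(26)/2462 - 1/172 = -1/172 + I*sqrt(26)/2462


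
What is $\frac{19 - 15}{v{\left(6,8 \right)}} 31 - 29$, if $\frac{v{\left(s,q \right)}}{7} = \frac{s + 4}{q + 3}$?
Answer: $- \frac{333}{35} \approx -9.5143$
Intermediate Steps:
$v{\left(s,q \right)} = \frac{7 \left(4 + s\right)}{3 + q}$ ($v{\left(s,q \right)} = 7 \frac{s + 4}{q + 3} = 7 \frac{4 + s}{3 + q} = \frac{7 \left(4 + s\right)}{3 + q}$)
$\frac{19 - 15}{v{\left(6,8 \right)}} 31 - 29 = \frac{19 - 15}{7 \frac{1}{3 + 8} \left(4 + 6\right)} 31 - 29 = \frac{4}{7 \cdot \frac{1}{11} \cdot 10} \cdot 31 - 29 = \frac{4}{\frac{70}{11}} \cdot 31 - 29 = 4 \cdot \frac{11}{70} \cdot 31 - 29 = \frac{22}{35} \cdot 31 - 29 = \frac{682}{35} - 29 = - \frac{333}{35}$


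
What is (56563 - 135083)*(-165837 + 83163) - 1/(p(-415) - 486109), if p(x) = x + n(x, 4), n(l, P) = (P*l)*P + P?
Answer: 3201378952636801/493160 ≈ 6.4916e+9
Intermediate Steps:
n(l, P) = P + l*P**2 (n(l, P) = l*P**2 + P = P + l*P**2)
p(x) = 4 + 17*x (p(x) = x + 4*(1 + 4*x) = x + (4 + 16*x) = 4 + 17*x)
(56563 - 135083)*(-165837 + 83163) - 1/(p(-415) - 486109) = (56563 - 135083)*(-165837 + 83163) - 1/((4 + 17*(-415)) - 486109) = -78520*(-82674) - 1/((4 - 7055) - 486109) = 6491562480 - 1/(-7051 - 486109) = 6491562480 - 1/(-493160) = 6491562480 - 1*(-1/493160) = 6491562480 + 1/493160 = 3201378952636801/493160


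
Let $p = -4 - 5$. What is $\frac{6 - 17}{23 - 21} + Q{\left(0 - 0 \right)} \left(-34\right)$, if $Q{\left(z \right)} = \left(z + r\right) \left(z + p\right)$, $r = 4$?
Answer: $\frac{2437}{2} \approx 1218.5$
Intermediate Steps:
$p = -9$ ($p = -4 - 5 = -9$)
$Q{\left(z \right)} = \left(-9 + z\right) \left(4 + z\right)$ ($Q{\left(z \right)} = \left(z + 4\right) \left(z - 9\right) = \left(4 + z\right) \left(-9 + z\right) = \left(-9 + z\right) \left(4 + z\right)$)
$\frac{6 - 17}{23 - 21} + Q{\left(0 - 0 \right)} \left(-34\right) = \frac{6 - 17}{23 - 21} + \left(-36 + \left(0 - 0\right)^{2} - 5 \left(0 - 0\right)\right) \left(-34\right) = - \frac{11}{2} + \left(-36 + \left(0 + 0\right)^{2} - 5 \left(0 + 0\right)\right) \left(-34\right) = \left(-11\right) \frac{1}{2} + \left(-36 + 0^{2} - 0\right) \left(-34\right) = - \frac{11}{2} + \left(-36 + 0 + 0\right) \left(-34\right) = - \frac{11}{2} - -1224 = - \frac{11}{2} + 1224 = \frac{2437}{2}$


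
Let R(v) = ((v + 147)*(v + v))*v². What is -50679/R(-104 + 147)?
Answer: -50679/30212660 ≈ -0.0016774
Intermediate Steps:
R(v) = 2*v³*(147 + v) (R(v) = ((147 + v)*(2*v))*v² = (2*v*(147 + v))*v² = 2*v³*(147 + v))
-50679/R(-104 + 147) = -50679*1/(2*(-104 + 147)³*(147 + (-104 + 147))) = -50679*1/(159014*(147 + 43)) = -50679/(2*79507*190) = -50679/30212660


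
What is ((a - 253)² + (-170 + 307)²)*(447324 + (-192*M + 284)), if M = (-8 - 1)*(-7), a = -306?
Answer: 144263350000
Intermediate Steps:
M = 63 (M = -9*(-7) = 63)
((a - 253)² + (-170 + 307)²)*(447324 + (-192*M + 284)) = ((-306 - 253)² + (-170 + 307)²)*(447324 + (-192*63 + 284)) = ((-559)² + 137²)*(447324 + (-12096 + 284)) = (312481 + 18769)*(447324 - 11812) = 331250*435512 = 144263350000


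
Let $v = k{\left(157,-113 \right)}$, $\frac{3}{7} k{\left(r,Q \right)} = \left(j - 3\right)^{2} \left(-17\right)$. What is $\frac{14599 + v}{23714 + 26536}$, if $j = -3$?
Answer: $\frac{13171}{50250} \approx 0.26211$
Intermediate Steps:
$k{\left(r,Q \right)} = -1428$ ($k{\left(r,Q \right)} = \frac{7 \left(-3 - 3\right)^{2} \left(-17\right)}{3} = \frac{7 \left(-6\right)^{2} \left(-17\right)}{3} = \frac{7 \cdot 36 \left(-17\right)}{3} = \frac{7}{3} \left(-612\right) = -1428$)
$v = -1428$
$\frac{14599 + v}{23714 + 26536} = \frac{14599 - 1428}{23714 + 26536} = \frac{13171}{50250}$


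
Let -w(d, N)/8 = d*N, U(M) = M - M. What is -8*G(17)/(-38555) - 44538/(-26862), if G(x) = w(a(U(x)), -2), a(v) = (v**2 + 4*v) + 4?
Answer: 26225999/15691885 ≈ 1.6713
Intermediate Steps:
U(M) = 0
a(v) = 4 + v**2 + 4*v
w(d, N) = -8*N*d (w(d, N) = -8*d*N = -8*N*d)
G(x) = 64 (G(x) = -8*(-2)*(4 + 0**2 + 4*0) = -8*(-2)*(4 + 0 + 0) = -8*(-2)*4 = 64)
-8*G(17)/(-38555) - 44538/(-26862) = -8*64/(-38555) - 44538/(-26862) = -512*(-1/38555) - 44538*(-1/26862) = 512/38555 + 7423/4477 = 26225999/15691885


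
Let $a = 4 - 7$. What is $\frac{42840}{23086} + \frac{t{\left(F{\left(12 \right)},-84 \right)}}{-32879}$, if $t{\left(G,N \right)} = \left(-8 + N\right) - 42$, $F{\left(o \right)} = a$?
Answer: $\frac{5931218}{3189263} \approx 1.8597$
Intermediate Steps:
$a = -3$ ($a = 4 - 7 = -3$)
$F{\left(o \right)} = -3$
$t{\left(G,N \right)} = -50 + N$
$\frac{42840}{23086} + \frac{t{\left(F{\left(12 \right)},-84 \right)}}{-32879} = \frac{42840}{23086} + \frac{-50 - 84}{-32879} = 42840 \cdot \frac{1}{23086} - - \frac{134}{32879} = \frac{180}{97} + \frac{134}{32879} = \frac{5931218}{3189263}$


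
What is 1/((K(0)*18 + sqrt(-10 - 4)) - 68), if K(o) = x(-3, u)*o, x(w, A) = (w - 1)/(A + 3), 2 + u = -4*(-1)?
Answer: -34/2319 - I*sqrt(14)/4638 ≈ -0.014661 - 0.00080674*I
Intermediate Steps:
u = 2 (u = -2 - 4*(-1) = -2 + 4 = 2)
x(w, A) = (-1 + w)/(3 + A)
K(o) = -4*o/5 (K(o) = ((-1 - 3)/(3 + 2))*o = (-4/5)*o = ((1/5)*(-4))*o = -4*o/5)
1/((K(0)*18 + sqrt(-10 - 4)) - 68) = 1/((-4/5*0*18 + sqrt(-10 - 4)) - 68) = 1/((0*18 + sqrt(-14)) - 68) = 1/((0 + I*sqrt(14)) - 68) = 1/(I*sqrt(14) - 68) = 1/(-68 + I*sqrt(14))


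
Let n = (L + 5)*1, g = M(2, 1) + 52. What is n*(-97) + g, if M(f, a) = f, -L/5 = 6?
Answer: 2479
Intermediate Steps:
L = -30 (L = -5*6 = -30)
g = 54 (g = 2 + 52 = 54)
n = -25 (n = (-30 + 5)*1 = -25*1 = -25)
n*(-97) + g = -25*(-97) + 54 = 2425 + 54 = 2479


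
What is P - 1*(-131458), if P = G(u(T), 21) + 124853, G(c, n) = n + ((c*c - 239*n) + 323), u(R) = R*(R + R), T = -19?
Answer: 772920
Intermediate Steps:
u(R) = 2*R² (u(R) = R*(2*R) = 2*R²)
G(c, n) = 323 + c² - 238*n (G(c, n) = n + ((c² - 239*n) + 323) = n + (323 + c² - 239*n) = 323 + c² - 238*n)
P = 641462 (P = (323 + (2*(-19)²)² - 238*21) + 124853 = (323 + (2*361)² - 4998) + 124853 = (323 + 722² - 4998) + 124853 = (323 + 521284 - 4998) + 124853 = 516609 + 124853 = 641462)
P - 1*(-131458) = 641462 - 1*(-131458) = 641462 + 131458 = 772920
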